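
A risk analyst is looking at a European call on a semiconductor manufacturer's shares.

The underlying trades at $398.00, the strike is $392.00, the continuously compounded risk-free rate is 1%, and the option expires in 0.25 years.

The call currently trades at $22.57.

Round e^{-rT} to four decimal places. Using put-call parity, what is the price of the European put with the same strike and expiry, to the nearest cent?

e^(−rT) = e^(−0.01·0.25) = 0.9975
Put-call parity: C − P = S − K·e^(−rT) = 398 − 392·0.9975 = 398 − 391.0200 = 6.9800
P = C − (C − P) = 22.57 − (6.9800) = 15.5900

$15.59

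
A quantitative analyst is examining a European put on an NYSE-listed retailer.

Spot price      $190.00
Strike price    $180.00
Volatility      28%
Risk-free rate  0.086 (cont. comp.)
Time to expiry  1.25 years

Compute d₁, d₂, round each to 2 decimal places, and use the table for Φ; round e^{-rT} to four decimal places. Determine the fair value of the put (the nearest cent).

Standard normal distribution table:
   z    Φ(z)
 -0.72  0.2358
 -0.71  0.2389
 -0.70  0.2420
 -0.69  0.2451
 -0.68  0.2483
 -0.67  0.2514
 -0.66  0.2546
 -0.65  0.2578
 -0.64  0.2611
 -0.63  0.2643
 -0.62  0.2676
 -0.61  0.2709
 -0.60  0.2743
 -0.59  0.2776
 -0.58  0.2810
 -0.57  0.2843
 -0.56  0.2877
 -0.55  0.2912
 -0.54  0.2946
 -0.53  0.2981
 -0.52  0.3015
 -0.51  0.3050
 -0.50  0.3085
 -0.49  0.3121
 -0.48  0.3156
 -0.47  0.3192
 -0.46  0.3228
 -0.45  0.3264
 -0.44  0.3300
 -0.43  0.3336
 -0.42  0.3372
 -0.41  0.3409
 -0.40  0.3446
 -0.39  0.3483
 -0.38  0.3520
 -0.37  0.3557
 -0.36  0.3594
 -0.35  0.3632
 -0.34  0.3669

T = 1.25;  σ√T = 0.3130
d₁ = [ln(190/180) + (0.086 + ½·0.28²)·1.25] / (σ√T) = (0.0541 + 0.1565) / 0.3130 = 0.6726 → 0.67
d₂ = 0.6726 − 0.3130 = 0.3596 → 0.36
exp(−rT) = exp(−0.086·1.25) = 0.8981
P = 180·0.8981·N(-0.36) − 190·N(-0.67) = 180·0.8981·0.3594 − 190·0.2514 = 58.0999 − 47.7660 = 10.3339

$10.33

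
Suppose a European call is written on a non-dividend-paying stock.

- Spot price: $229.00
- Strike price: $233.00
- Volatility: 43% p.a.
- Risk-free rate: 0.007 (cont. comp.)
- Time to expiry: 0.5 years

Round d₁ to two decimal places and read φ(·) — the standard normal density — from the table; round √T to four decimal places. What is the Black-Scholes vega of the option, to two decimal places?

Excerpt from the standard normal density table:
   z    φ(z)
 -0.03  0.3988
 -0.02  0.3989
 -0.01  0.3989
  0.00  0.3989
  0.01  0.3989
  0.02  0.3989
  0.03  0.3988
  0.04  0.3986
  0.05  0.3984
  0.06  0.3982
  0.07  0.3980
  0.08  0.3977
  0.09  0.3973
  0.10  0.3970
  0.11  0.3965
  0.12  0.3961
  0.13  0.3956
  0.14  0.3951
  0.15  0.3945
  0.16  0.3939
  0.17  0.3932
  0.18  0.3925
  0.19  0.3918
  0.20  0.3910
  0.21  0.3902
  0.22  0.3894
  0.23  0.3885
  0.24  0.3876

64.20

σ√T = 0.43 × 0.7071 = 0.3041
d₁ = [ln(229/233) + (0.007 + ½·0.43²)·0.5] / (σ√T) = (-0.0173 + 0.0497) / 0.3041 = 0.1066 ≈ 0.11
√T = √0.5 = 0.7071
φ(d₁) = φ(0.11) = 0.3965
vega = S·φ(d₁)·√T = 229·0.3965·0.7071 = 64.2036
(Vega is the same for a European call and put with the same parameters.)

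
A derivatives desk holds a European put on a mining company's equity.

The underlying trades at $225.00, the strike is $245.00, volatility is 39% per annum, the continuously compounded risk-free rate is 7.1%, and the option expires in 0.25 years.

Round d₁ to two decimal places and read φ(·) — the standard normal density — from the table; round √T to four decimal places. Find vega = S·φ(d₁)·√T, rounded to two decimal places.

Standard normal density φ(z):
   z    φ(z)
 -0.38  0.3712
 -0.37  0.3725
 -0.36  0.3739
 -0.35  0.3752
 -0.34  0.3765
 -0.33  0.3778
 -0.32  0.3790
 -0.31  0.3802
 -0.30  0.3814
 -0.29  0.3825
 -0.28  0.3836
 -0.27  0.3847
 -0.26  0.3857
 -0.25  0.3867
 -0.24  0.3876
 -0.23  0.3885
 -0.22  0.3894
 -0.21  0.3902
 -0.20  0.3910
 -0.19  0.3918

43.50

σ√T = 0.39 × 0.5000 = 0.1950
d₁ = [ln(225/245) + (0.071 + 0.39²/2)·0.25] / 0.1950 = [-0.0852 + 0.0368] / 0.1950 = -0.2482 ⇒ -0.25
√T = √0.25 = 0.5000
φ(d₁) = φ(-0.25) = 0.3867
vega = S·φ(d₁)·√T = 225·0.3867·0.5000 = 43.5037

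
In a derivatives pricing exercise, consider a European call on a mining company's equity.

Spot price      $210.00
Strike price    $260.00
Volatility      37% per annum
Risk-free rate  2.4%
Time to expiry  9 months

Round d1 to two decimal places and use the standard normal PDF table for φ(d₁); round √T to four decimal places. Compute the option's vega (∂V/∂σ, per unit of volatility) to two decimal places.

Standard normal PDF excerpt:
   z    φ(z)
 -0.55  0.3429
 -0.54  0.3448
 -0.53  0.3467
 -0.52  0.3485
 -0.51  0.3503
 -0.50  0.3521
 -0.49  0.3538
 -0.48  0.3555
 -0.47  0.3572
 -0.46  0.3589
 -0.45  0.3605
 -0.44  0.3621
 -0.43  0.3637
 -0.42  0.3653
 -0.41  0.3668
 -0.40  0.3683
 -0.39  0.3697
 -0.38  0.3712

T = 0.75;  σ√T = 0.3204
d₁ = [ln(210/260) + (0.024 + 0.37²/2)·0.75] / 0.3204 = [-0.2136 + 0.0693] / 0.3204 = -0.4501 ⇒ -0.45
√T = √0.75 = 0.8660
φ(d₁) = φ(-0.45) = 0.3605
vega = S·φ(d₁)·√T = 210·0.3605·0.8660 = 65.5605

65.56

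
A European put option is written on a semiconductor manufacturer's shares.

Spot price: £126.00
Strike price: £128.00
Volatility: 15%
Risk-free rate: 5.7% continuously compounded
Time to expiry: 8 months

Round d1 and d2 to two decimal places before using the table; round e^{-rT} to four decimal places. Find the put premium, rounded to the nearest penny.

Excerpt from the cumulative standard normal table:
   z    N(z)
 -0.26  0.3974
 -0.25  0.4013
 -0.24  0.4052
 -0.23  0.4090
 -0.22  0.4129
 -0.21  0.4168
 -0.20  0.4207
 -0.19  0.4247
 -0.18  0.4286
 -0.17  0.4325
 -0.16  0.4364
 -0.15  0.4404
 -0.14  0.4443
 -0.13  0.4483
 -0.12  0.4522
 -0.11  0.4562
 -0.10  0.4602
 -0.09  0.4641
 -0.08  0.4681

£4.67

T = 0.6667;  σ√T = 0.1225
ln(S/K) + (r + σ²/2)T = ln(126/128) + (0.057 + 0.15²/2)·0.6667 = -0.0157 + 0.0455 = 0.0298
d₁ = 0.0298 / 0.1225 = 0.2429 ≈ 0.24
d₂ = d₁ − σ√T = 0.2429 − 0.1225 = 0.1204 ≈ 0.12
e^(−rT) = e^(−0.057·0.6667) = 0.9627
N(−d₂) = N(-0.12) = 0.4522;  N(−d₁) = N(-0.24) = 0.4052
P = 128·0.9627·0.4522 − 126·0.4052 = 55.7226 − 51.0552 = 4.6674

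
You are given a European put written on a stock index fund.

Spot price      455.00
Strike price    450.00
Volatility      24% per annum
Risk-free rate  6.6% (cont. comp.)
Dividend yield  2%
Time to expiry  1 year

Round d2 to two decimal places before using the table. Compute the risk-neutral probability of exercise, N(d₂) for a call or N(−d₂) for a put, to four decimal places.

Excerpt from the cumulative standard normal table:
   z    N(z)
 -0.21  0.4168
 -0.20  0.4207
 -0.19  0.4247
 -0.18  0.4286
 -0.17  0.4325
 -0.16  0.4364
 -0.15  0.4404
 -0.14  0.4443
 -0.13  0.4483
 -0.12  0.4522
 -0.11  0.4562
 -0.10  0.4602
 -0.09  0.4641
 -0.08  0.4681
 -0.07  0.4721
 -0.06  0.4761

T = 1;  σ√T = 0.2400
d₁ = [ln(455/450) + (0.066 − 0.02 + 0.24²/2)·1] / 0.2400 = [0.0110 + 0.0748] / 0.2400 = 0.3577 ≈ 0.36
d₂ = d₁ − σ√T = 0.3577 − 0.2400 = 0.1177 ≈ 0.12
Pr(exercise) under Q = N(−d₂) = N(-0.12) = 0.4522

0.4522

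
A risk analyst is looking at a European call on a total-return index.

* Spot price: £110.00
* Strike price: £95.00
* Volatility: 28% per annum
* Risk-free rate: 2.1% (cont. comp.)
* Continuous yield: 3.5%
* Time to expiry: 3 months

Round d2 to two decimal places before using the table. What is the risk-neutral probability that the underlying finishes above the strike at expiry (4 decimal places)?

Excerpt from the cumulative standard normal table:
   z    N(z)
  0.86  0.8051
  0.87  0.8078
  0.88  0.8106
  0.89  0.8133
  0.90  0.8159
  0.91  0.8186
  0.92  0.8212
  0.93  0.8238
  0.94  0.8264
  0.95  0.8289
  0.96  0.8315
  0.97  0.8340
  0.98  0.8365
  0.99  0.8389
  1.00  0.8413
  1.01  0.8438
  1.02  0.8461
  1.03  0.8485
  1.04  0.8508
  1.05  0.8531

0.8289

T = 0.25;  σ√T = 0.1400
ln(S/K) + (r − q + σ²/2)T = ln(110/95) + (0.021 − 0.035 + 0.28²/2)·0.25 = 0.1466 + 0.0063 = 0.1529
d₁ = 0.1529 / 0.1400 = 1.0922 → 1.09
d₂ = d₁ − σ√T = 1.0922 − 0.1400 = 0.9522 → 0.95
Pr(exercise) under Q = N(d₂) = 0.8289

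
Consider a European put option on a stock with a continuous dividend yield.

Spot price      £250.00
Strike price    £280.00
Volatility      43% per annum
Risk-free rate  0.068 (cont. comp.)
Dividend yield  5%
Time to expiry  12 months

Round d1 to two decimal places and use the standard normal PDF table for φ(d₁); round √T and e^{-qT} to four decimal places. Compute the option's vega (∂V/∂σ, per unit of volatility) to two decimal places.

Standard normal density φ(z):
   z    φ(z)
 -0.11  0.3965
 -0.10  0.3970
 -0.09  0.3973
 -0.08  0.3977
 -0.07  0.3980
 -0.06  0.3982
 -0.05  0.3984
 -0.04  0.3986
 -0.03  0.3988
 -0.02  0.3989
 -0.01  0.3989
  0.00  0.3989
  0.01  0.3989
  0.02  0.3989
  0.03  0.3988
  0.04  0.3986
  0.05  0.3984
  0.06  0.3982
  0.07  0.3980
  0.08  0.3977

T = 1;  σ√T = 0.4300
d₁ = [ln(250/280) + (0.068 − 0.05 + 0.43²/2)·1] / 0.4300 = [-0.1133 + 0.1104] / 0.4300 = -0.0067 → -0.01
√T = √1 = 1.0000
φ(d₁) = φ(-0.01) = 0.3989
exp(−qT) = exp(−0.05·1) = 0.9512
vega = S·exp(−qT)·φ(d₁)·√T = 250·0.9512·0.3989·1.0000 = 94.8584

94.86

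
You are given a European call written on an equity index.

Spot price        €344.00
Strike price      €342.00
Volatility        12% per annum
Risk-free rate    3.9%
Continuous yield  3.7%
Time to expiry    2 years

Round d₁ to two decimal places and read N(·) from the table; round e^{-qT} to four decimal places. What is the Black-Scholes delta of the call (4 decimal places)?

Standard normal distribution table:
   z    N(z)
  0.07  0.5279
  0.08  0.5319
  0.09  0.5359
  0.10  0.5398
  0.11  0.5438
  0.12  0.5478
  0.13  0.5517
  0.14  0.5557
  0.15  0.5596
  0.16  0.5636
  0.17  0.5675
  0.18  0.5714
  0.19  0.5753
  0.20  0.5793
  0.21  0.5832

0.5161

T = 2;  σ√T = 0.1697
d₁ = [ln(344/342) + (0.039 − 0.037 + 0.12²/2)·2] / 0.1697 = [0.0058 + 0.0184] / 0.1697 = 0.1428 ⇒ 0.14
N(d₁) = N(0.14) = 0.5557
Δ_call = e^(−qT)·N(d₁) = 0.9287·0.5557 = 0.5161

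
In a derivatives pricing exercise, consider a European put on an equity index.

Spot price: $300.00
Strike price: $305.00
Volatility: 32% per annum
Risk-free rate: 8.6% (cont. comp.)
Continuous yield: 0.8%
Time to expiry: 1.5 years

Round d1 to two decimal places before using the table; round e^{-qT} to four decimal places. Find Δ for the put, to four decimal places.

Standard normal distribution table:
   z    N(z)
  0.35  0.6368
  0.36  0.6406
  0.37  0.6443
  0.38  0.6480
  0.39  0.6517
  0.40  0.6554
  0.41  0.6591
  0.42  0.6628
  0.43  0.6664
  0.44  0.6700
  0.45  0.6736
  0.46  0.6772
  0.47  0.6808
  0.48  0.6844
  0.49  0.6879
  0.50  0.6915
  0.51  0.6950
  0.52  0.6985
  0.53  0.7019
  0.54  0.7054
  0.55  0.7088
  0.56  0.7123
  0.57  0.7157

-0.3225

σ√T = 0.32 × 1.2247 = 0.3919
d₁ = [ln(300/305) + (0.086 − 0.008 + 0.32²/2)·1.5] / 0.3919 = [-0.0165 + 0.1938] / 0.3919 = 0.4523 ≈ 0.45
N(d₁) = N(0.45) = 0.6736
Δ_put = e^(−qT)·(N(d₁) − 1) = 0.9881·(0.6736 − 1) = -0.3225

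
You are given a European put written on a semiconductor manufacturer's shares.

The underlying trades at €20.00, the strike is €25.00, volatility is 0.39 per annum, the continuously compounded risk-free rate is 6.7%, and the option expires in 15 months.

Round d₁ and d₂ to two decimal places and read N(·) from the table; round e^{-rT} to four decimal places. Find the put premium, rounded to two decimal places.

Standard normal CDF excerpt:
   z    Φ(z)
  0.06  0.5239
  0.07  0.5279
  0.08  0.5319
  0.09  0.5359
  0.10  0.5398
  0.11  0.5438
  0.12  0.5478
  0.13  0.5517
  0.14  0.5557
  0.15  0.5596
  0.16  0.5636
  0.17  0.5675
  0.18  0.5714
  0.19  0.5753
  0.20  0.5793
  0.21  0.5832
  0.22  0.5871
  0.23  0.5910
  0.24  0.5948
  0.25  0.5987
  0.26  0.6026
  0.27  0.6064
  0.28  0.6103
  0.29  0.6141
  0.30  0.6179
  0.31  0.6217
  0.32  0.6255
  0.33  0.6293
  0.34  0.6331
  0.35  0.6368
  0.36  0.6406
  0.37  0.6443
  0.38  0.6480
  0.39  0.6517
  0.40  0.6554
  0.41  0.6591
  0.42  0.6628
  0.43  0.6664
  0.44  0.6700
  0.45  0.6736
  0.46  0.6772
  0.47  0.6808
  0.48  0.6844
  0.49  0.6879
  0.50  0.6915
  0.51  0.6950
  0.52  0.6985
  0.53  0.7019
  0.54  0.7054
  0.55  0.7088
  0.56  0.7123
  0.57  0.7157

σ√T = 0.39·√1.25 = 0.4360
d₁ = [ln(20/25) + (0.067 + ½·0.39²)·1.25] / (σ√T) = (-0.2231 + 0.1788) / 0.4360 = -0.1017 ⇒ -0.10
d₂ = -0.1017 − 0.4360 = -0.5377 ⇒ -0.54
e^(−rT) = e^(−0.067·1.25) = 0.9197
P = 25·0.9197·N(0.54) − 20·N(0.10) = 25·0.9197·0.7054 − 20·0.5398 = 16.2189 − 10.7960 = 5.4229

€5.42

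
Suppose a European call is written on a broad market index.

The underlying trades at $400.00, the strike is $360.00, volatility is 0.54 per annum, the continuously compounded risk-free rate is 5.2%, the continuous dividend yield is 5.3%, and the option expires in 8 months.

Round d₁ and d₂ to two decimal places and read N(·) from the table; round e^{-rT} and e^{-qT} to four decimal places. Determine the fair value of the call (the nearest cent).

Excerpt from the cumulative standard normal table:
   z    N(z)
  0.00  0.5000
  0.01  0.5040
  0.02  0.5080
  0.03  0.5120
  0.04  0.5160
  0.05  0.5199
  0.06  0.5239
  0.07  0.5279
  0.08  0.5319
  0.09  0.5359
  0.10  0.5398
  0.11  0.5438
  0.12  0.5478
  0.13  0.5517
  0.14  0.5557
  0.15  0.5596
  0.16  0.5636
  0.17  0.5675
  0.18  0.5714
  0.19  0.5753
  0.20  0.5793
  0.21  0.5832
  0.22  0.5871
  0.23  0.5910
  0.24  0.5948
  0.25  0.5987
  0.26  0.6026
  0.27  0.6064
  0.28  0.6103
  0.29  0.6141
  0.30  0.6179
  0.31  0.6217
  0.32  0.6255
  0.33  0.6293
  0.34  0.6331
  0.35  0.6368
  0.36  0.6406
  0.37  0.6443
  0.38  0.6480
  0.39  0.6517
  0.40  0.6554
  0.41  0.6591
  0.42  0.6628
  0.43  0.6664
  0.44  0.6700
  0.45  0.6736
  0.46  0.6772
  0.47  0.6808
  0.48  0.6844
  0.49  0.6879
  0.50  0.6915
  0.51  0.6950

σ√T = 0.54 × 0.8165 = 0.4409
d₁ = [ln(400/360) + (0.052 − 0.053 + ½·0.54²)·0.6667] / (σ√T) = (0.1054 + 0.0965) / 0.4409 = 0.4579 ⇒ 0.46
d₂ = 0.4579 − 0.4409 = 0.0170 ⇒ 0.02
e^(−qT) = e^(−0.053·0.6667) = 0.9653;  e^(−rT) = e^(−0.052·0.6667) = 0.9659
N(d₁) = N(0.46) = 0.6772;  N(d₂) = N(0.02) = 0.5080
C = 400·0.9653·0.6772 − 360·0.9659·0.5080 = 261.4805 − 176.6438 = 84.8367

$84.84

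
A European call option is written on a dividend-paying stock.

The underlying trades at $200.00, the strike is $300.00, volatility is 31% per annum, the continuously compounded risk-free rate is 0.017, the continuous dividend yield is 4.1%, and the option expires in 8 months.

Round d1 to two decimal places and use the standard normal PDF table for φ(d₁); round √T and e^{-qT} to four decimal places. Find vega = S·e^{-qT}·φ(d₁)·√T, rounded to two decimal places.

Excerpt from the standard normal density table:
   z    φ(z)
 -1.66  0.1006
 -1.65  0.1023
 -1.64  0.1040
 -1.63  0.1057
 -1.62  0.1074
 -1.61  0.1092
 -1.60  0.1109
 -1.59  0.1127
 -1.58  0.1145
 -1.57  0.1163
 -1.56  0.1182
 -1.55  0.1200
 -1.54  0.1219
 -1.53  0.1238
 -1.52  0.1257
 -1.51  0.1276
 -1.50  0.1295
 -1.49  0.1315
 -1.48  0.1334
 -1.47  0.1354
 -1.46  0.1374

19.37

σ√T = 0.31 × 0.8165 = 0.2531
d₁ = [ln(200/300) + (0.017 − 0.041 + 0.31²/2)·0.6667] / 0.2531 = [-0.4055 + 0.0160] / 0.2531 = -1.5386 which rounds to -1.54
√T = √0.6667 = 0.8165
φ(d₁) = φ(-1.54) = 0.1219
e^(−qT) = e^(−0.041·0.6667) = 0.9730
vega = S·e^(−qT)·φ(d₁)·√T = 200·0.9730·0.1219·0.8165 = 19.3688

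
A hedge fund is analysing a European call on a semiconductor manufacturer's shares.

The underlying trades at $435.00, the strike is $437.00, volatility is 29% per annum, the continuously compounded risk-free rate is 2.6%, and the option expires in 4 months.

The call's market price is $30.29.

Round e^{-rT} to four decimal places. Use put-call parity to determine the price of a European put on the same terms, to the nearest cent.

$28.53

e^(−rT) = e^(−0.026·0.3333) = 0.9914
Put-call parity: C − P = S − K·e^(−rT) = 435 − 437·0.9914 = 435 − 433.2418 = 1.7582
P = C − (C − P) = 30.29 − (1.7582) = 28.5318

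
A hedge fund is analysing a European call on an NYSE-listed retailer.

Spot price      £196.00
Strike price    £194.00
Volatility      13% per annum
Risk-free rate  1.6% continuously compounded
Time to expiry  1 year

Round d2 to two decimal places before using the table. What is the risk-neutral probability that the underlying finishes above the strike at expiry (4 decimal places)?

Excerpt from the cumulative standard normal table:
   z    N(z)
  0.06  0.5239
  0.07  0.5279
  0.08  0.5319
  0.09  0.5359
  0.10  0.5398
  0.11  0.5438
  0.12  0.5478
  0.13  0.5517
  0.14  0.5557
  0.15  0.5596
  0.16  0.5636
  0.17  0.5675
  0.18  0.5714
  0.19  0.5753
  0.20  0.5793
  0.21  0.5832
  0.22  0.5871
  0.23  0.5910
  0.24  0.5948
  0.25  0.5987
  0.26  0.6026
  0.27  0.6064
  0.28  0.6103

σ√T = 0.13·√1 = 0.1300
d₁ = [ln(196/194) + (0.016 + 0.13²/2)·1] / 0.1300 = [0.0103 + 0.0244] / 0.1300 = 0.2670 ≈ 0.27
d₂ = d₁ − σ√T = 0.2670 − 0.1300 = 0.1370 ≈ 0.14
Risk-neutral Pr[S_T > K] = N(d₂) = N(0.14) = 0.5557

0.5557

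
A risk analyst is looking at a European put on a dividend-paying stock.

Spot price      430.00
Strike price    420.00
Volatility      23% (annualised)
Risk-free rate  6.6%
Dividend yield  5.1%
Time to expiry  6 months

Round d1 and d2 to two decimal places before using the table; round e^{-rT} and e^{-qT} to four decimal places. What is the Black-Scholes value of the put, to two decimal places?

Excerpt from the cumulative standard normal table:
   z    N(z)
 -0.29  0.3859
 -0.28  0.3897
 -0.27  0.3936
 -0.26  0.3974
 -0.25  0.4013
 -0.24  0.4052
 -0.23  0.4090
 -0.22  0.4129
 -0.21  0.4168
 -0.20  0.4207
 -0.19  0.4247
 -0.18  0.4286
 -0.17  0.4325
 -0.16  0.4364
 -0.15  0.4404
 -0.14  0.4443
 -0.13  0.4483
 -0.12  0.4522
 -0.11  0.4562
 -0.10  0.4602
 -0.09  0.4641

σ√T = 0.23·√0.5 = 0.1626
d₁ = [ln(430/420) + (0.066 − 0.051 + 0.23²/2)·0.5] / 0.1626 = [0.0235 + 0.0207] / 0.1626 = 0.2721 ≈ 0.27
d₂ = d₁ − σ√T = 0.2721 − 0.1626 = 0.1095 ≈ 0.11
exp(−qT) = exp(−0.051·0.5) = 0.9748;  exp(−rT) = exp(−0.066·0.5) = 0.9675
P = 420·0.9675·N(-0.11) − 430·0.9748·N(-0.27) = 420·0.9675·0.4562 − 430·0.9748·0.3936 = 185.3769 − 164.9830 = 20.3939

20.39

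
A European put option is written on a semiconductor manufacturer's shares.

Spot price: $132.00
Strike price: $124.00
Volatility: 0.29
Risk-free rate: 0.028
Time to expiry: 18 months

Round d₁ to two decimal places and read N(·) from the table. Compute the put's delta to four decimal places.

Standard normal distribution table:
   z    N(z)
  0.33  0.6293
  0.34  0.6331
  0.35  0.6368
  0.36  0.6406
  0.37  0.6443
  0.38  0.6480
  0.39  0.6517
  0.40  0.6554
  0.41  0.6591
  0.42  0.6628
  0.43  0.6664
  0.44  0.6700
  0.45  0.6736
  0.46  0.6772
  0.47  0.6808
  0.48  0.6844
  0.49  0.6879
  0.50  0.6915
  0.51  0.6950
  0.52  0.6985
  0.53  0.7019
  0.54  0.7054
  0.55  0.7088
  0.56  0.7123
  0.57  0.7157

σ√T = 0.29·√1.5 = 0.3552
d₁ = [ln(132/124) + (0.028 + 0.29²/2)·1.5] / 0.3552 = [0.0625 + 0.1051] / 0.3552 = 0.4719 ≈ 0.47
N(d₁) = N(0.47) = 0.6808
Δ_put = N(d₁) − 1 = 0.6808 − 1 = -0.3192

-0.3192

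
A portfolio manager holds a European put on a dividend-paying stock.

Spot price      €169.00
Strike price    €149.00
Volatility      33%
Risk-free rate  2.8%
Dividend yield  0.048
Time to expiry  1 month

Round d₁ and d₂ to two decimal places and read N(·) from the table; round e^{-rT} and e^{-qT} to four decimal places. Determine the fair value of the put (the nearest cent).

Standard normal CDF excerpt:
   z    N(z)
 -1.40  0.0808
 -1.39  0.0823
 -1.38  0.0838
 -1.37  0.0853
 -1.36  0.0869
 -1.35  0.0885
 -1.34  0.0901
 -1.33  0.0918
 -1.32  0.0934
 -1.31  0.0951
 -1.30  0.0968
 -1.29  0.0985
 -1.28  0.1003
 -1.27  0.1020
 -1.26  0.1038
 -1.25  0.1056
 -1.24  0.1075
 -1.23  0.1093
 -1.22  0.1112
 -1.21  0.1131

T = 0.08333;  σ√T = 0.0953
d₁ = [ln(169/149) + (0.028 − 0.048 + ½·0.33²)·0.08333] / (σ√T) = (0.1260 + 0.0029) / 0.0953 = 1.3523 ⇒ 1.35
d₂ = 1.3523 − 0.0953 = 1.2570 ⇒ 1.26
exp(−qT) = exp(−0.048·0.08333) = 0.9960;  exp(−rT) = exp(−0.028·0.08333) = 0.9977
P = 149·0.9977·N(-1.26) − 169·0.9960·N(-1.35) = 149·0.9977·0.1038 − 169·0.9960·0.0885 = 15.4306 − 14.8967 = 0.5340

€0.53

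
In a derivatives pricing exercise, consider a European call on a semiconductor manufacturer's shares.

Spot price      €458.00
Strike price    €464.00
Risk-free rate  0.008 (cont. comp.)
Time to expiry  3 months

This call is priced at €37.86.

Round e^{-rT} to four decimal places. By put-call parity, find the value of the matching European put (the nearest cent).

exp(−rT) = exp(−0.008·0.25) = 0.9980
Put-call parity: C − P = S − K·e^(−rT) = 458 − 464·0.9980 = 458 − 463.0720 = -5.0720
P = C − (C − P) = 37.86 − (-5.0720) = 42.9320

€42.93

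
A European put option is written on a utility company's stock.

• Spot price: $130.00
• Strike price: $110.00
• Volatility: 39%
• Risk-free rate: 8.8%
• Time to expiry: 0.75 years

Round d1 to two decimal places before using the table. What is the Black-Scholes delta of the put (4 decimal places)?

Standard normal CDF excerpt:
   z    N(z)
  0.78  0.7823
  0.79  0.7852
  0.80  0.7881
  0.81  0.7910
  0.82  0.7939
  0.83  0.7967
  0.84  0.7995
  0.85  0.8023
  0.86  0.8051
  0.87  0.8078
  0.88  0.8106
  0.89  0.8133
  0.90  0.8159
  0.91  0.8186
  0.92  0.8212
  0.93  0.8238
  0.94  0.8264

-0.1949

σ√T = 0.39·√0.75 = 0.3377
d₁ = [ln(130/110) + (0.088 + 0.39²/2)·0.75] / 0.3377 = [0.1671 + 0.1230] / 0.3377 = 0.8589 ≈ 0.86
N(d₁) = N(0.86) = 0.8051
Δ_put = N(d₁) − 1 = 0.8051 − 1 = -0.1949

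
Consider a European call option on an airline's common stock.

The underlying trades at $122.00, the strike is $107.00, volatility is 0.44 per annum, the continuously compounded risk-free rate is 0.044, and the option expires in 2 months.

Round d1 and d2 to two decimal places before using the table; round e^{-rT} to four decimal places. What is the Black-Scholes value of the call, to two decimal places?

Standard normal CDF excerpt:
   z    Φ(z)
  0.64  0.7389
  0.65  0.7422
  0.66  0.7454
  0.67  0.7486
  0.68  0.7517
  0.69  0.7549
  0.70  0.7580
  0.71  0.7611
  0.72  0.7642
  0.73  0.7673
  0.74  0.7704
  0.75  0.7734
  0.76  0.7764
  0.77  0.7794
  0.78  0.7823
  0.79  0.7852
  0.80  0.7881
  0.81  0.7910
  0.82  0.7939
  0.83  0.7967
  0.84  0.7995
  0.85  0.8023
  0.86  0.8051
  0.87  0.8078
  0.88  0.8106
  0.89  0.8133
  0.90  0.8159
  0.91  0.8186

T = 0.1667;  σ√T = 0.1796
d₁ = [ln(122/107) + (0.044 + ½·0.44²)·0.1667] / (σ√T) = (0.1312 + 0.0235) / 0.1796 = 0.8610 ≈ 0.86
d₂ = 0.8610 − 0.1796 = 0.6814 ≈ 0.68
e^(−rT) = e^(−0.044·0.1667) = 0.9927
C = 122·N(0.86) − 107·0.9927·N(0.68) = 122·0.8051 − 107·0.9927·0.7517 = 98.2222 − 79.8447 = 18.3775

$18.38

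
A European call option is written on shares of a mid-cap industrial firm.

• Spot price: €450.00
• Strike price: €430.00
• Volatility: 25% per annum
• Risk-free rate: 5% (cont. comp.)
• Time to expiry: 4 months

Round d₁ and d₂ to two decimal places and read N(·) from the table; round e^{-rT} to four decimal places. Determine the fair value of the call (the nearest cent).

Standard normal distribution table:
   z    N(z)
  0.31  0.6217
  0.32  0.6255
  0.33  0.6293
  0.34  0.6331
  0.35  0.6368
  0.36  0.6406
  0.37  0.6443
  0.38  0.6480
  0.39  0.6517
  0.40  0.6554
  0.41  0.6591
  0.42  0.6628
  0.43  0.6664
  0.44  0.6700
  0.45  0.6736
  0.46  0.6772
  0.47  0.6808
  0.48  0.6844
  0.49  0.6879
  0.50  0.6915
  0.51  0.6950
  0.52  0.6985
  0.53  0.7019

T = 0.3333;  σ√T = 0.1443
d₁ = [ln(450/430) + (0.05 + 0.25²/2)·0.3333] / 0.1443 = [0.0455 + 0.0271] / 0.1443 = 0.5026 ⇒ 0.50
d₂ = d₁ − σ√T = 0.5026 − 0.1443 = 0.3583 ⇒ 0.36
exp(−rT) = exp(−0.05·0.3333) = 0.9835
N(d₁) = N(0.50) = 0.6915;  N(d₂) = N(0.36) = 0.6406
C = 450·0.6915 − 430·0.9835·0.6406 = 311.1750 − 270.9129 = 40.2621

€40.26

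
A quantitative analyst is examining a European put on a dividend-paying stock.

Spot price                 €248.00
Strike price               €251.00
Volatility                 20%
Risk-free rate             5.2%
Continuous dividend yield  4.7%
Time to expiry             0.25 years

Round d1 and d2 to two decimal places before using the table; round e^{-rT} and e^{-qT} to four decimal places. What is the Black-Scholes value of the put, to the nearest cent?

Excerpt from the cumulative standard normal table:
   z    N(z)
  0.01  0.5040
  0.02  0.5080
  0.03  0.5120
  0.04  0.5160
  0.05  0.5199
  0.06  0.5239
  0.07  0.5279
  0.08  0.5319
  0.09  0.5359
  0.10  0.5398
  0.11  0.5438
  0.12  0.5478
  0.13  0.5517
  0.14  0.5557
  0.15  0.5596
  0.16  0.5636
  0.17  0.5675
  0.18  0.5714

€11.23

σ√T = 0.2·√0.25 = 0.1000
d₁ = [ln(248/251) + (0.052 − 0.047 + ½·0.2²)·0.25] / (σ√T) = (-0.0120 + 0.0063) / 0.1000 = -0.0577 which rounds to -0.06
d₂ = -0.0577 − 0.1000 = -0.1577 which rounds to -0.16
e^(−qT) = e^(−0.047·0.25) = 0.9883;  e^(−rT) = e^(−0.052·0.25) = 0.9871
N(−d₂) = N(0.16) = 0.5636;  N(−d₁) = N(0.06) = 0.5239
P = 251·0.9871·0.5636 − 248·0.9883·0.5239 = 139.6387 − 128.4071 = 11.2317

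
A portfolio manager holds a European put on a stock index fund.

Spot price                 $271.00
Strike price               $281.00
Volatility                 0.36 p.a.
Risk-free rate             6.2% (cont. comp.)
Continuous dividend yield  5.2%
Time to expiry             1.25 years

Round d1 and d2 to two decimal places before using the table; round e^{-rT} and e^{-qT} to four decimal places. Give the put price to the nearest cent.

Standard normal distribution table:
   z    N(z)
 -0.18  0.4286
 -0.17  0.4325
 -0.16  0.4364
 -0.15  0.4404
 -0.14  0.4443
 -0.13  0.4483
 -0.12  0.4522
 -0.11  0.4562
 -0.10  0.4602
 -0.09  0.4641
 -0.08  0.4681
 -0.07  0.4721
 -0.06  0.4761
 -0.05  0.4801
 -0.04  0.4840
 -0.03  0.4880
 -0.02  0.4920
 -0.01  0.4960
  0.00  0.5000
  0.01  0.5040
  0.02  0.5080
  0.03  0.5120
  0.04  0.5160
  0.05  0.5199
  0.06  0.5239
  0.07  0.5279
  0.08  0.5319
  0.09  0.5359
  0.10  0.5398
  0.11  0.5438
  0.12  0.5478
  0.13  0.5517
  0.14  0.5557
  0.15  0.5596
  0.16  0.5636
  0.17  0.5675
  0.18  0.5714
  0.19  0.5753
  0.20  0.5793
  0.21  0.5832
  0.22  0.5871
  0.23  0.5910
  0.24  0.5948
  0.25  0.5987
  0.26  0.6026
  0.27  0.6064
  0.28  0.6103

σ√T = 0.36 × 1.1180 = 0.4025
ln(S/K) + (r − q + σ²/2)T = ln(271/281) + (0.062 − 0.052 + 0.36²/2)·1.25 = -0.0362 + 0.0935 = 0.0573
d₁ = 0.0573 / 0.4025 = 0.1423 → 0.14
d₂ = d₁ − σ√T = 0.1423 − 0.4025 = -0.2602 → -0.26
e^(−qT) = e^(−0.052·1.25) = 0.9371;  e^(−rT) = e^(−0.062·1.25) = 0.9254
N(−d₂) = N(0.26) = 0.6026;  N(−d₁) = N(-0.14) = 0.4443
P = 281·0.9254·0.6026 − 271·0.9371·0.4443 = 156.6985 − 112.8318 = 43.8667

$43.87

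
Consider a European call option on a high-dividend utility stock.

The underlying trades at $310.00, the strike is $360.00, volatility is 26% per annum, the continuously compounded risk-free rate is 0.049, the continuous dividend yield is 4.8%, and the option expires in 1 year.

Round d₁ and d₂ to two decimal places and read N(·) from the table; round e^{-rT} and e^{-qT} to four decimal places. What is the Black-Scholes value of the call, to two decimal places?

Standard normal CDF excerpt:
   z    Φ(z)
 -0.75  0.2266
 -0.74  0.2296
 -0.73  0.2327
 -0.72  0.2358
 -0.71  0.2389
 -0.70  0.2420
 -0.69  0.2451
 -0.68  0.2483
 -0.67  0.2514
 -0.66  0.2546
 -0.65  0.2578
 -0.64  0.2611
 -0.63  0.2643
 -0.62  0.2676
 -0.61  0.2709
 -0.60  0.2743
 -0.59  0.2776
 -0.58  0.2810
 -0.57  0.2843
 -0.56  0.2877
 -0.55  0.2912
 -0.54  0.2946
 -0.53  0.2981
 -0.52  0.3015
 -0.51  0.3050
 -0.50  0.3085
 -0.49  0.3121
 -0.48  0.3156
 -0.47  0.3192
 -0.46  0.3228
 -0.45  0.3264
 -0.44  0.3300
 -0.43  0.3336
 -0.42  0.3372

$14.55

σ√T = 0.26 × 1.0000 = 0.2600
d₁ = [ln(310/360) + (0.049 − 0.048 + 0.26²/2)·1] / 0.2600 = [-0.1495 + 0.0348] / 0.2600 = -0.4413 which rounds to -0.44
d₂ = d₁ − σ√T = -0.4413 − 0.2600 = -0.7013 which rounds to -0.70
exp(−qT) = exp(−0.048·1) = 0.9531;  exp(−rT) = exp(−0.049·1) = 0.9522
N(d₁) = N(-0.44) = 0.3300;  N(d₂) = N(-0.70) = 0.2420
C = 310·0.9531·0.3300 − 360·0.9522·0.2420 = 97.5021 − 82.9557 = 14.5465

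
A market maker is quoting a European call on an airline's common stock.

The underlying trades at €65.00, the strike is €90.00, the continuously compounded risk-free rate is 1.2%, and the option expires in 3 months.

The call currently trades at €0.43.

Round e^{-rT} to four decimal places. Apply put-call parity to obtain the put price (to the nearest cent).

exp(−rT) = exp(−0.012·0.25) = 0.9970
Put-call parity: C − P = S − K·e^(−rT) = 65 − 90·0.9970 = 65 − 89.7300 = -24.7300
P = C − (C − P) = 0.43 − (-24.7300) = 25.1600

€25.16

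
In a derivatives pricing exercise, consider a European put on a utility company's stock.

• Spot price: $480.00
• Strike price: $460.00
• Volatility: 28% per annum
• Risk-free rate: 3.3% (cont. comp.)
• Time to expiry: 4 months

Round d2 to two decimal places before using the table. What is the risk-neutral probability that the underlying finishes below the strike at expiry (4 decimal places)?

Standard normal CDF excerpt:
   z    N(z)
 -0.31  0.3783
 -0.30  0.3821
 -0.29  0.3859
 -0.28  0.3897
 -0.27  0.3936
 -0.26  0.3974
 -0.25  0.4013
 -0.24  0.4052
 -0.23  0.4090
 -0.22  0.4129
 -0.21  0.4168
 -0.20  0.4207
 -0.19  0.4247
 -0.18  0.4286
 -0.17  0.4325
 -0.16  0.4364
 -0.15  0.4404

σ√T = 0.28 × 0.5774 = 0.1617
d₁ = [ln(480/460) + (0.033 + 0.28²/2)·0.3333] / 0.1617 = [0.0426 + 0.0241] / 0.1617 = 0.4121 → 0.41
d₂ = d₁ − σ√T = 0.4121 − 0.1617 = 0.2505 → 0.25
Pr(exercise) under Q = N(−d₂) = N(-0.25) = 0.4013

0.4013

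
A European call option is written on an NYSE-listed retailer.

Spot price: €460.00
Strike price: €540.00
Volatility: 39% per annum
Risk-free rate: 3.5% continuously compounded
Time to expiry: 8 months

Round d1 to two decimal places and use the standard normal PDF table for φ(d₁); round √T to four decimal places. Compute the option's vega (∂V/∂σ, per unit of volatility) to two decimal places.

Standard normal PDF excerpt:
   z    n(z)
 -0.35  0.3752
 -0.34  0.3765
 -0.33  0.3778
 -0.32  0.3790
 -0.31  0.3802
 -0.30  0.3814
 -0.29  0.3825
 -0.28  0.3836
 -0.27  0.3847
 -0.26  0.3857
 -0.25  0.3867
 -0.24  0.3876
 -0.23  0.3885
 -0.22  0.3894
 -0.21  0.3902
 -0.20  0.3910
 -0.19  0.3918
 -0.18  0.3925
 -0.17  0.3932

144.49

σ√T = 0.39·√0.6667 = 0.3184
ln(S/K) + (r + σ²/2)T = ln(460/540) + (0.035 + 0.39²/2)·0.6667 = -0.1603 + 0.0740 = -0.0863
d₁ = -0.0863 / 0.3184 = -0.2710 ≈ -0.27
√T = √0.6667 = 0.8165
φ(d₁) = φ(-0.27) = 0.3847
vega = S·φ(d₁)·√T = 460·0.3847·0.8165 = 144.4895
(Vega is the same for a European call and put with the same parameters.)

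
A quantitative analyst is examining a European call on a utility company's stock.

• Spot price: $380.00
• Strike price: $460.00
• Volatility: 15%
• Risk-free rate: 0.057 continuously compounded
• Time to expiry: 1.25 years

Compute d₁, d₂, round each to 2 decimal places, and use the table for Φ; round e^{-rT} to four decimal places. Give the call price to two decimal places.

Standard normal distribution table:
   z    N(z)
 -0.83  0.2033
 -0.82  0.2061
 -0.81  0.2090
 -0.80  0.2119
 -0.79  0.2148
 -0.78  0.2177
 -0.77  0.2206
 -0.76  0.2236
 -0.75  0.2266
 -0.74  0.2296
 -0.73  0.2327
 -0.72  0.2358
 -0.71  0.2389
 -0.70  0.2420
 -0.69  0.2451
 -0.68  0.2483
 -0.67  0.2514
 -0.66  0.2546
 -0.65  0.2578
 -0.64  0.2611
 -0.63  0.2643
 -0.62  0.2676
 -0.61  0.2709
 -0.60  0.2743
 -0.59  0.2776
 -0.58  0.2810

T = 1.25;  σ√T = 0.1677
ln(S/K) + (r + σ²/2)T = ln(380/460) + (0.057 + 0.15²/2)·1.25 = -0.1911 + 0.0853 = -0.1057
d₁ = -0.1057 / 0.1677 = -0.6305 → -0.63
d₂ = d₁ − σ√T = -0.6305 − 0.1677 = -0.7982 → -0.80
exp(−rT) = exp(−0.057·1.25) = 0.9312
C = 380·N(-0.63) − 460·0.9312·N(-0.80) = 380·0.2643 − 460·0.9312·0.2119 = 100.4340 − 90.7678 = 9.6662

$9.67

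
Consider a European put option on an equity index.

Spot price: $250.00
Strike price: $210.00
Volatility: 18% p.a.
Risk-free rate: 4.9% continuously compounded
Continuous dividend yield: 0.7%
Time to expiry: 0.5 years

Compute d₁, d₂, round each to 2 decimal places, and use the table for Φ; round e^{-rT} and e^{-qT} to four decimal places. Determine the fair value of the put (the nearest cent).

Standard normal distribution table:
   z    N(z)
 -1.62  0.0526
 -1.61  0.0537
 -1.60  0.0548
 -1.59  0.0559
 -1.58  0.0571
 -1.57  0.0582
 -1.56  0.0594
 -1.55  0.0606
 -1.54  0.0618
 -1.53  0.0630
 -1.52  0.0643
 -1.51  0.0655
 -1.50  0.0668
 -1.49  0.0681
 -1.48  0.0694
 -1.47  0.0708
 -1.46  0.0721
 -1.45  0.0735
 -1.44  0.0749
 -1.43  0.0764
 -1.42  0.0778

$0.86

σ√T = 0.18·√0.5 = 0.1273
d₁ = [ln(250/210) + (0.049 − 0.007 + 0.18²/2)·0.5] / 0.1273 = [0.1744 + 0.0291] / 0.1273 = 1.5985 ≈ 1.60
d₂ = d₁ − σ√T = 1.5985 − 0.1273 = 1.4712 ≈ 1.47
e^(−qT) = e^(−0.007·0.5) = 0.9965;  e^(−rT) = e^(−0.049·0.5) = 0.9758
P = 210·0.9758·N(-1.47) − 250·0.9965·N(-1.60) = 210·0.9758·0.0708 − 250·0.9965·0.0548 = 14.5082 − 13.6521 = 0.8561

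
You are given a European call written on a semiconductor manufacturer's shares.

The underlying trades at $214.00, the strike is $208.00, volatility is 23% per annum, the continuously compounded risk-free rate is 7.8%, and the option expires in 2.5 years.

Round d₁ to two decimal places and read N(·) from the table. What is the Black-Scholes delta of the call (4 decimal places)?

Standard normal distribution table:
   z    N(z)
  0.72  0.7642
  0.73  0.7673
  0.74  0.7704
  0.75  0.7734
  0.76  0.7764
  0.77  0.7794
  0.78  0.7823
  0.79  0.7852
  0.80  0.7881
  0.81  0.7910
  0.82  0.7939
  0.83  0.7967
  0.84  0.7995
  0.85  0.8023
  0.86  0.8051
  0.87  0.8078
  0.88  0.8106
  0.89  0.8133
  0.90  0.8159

σ√T = 0.23 × 1.5811 = 0.3637
ln(S/K) + (r + σ²/2)T = ln(214/208) + (0.078 + 0.23²/2)·2.5 = 0.0284 + 0.2611 = 0.2896
d₁ = 0.2896 / 0.3637 = 0.7962 which rounds to 0.80
N(d₁) = N(0.80) = 0.7881
Δ_call = N(d₁) = 0.7881

0.7881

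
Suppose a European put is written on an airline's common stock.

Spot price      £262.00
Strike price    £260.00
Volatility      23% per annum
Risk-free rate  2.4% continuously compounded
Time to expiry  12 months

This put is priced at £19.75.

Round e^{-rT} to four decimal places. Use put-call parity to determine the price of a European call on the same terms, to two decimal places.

£27.91

exp(−rT) = exp(−0.024·1) = 0.9763
Put-call parity: C − P = S − K·e^(−rT) = 262 − 260·0.9763 = 262 − 253.8380 = 8.1620
C = P + (C − P) = 19.75 + (8.1620) = 27.9120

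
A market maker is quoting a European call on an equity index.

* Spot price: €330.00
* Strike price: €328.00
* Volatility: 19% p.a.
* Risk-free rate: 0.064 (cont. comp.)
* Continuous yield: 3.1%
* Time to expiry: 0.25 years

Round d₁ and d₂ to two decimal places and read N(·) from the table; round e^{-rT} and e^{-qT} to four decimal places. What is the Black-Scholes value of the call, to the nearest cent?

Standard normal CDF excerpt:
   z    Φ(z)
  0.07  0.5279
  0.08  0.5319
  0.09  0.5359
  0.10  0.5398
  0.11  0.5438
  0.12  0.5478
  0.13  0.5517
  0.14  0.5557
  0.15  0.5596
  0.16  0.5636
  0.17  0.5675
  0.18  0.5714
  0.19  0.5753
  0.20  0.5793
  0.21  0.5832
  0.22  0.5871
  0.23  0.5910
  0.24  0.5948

€15.46

σ√T = 0.19 × 0.5000 = 0.0950
d₁ = [ln(330/328) + (0.064 − 0.031 + 0.19²/2)·0.25] / 0.0950 = [0.0061 + 0.0128] / 0.0950 = 0.1983 which rounds to 0.20
d₂ = d₁ − σ√T = 0.1983 − 0.0950 = 0.1033 which rounds to 0.10
exp(−qT) = exp(−0.031·0.25) = 0.9923;  exp(−rT) = exp(−0.064·0.25) = 0.9841
C = 330·0.9923·N(0.20) − 328·0.9841·N(0.10) = 330·0.9923·0.5793 − 328·0.9841·0.5398 = 189.6970 − 174.2392 = 15.4578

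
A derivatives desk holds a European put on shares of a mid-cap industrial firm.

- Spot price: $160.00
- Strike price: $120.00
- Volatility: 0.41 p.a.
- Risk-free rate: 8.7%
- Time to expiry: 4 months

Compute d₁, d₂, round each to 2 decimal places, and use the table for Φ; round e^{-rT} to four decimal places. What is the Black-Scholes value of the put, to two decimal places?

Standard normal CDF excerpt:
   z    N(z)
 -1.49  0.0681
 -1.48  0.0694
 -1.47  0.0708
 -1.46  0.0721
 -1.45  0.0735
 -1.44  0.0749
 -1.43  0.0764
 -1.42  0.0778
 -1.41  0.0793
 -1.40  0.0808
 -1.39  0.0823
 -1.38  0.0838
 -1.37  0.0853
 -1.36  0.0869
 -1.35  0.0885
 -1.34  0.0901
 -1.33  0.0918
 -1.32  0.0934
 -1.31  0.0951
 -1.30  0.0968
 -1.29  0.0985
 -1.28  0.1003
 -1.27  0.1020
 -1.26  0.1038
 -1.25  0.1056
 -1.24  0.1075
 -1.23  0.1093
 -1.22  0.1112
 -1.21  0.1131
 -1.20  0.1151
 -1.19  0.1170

σ√T = 0.41 × 0.5774 = 0.2367
d₁ = [ln(160/120) + (0.087 + 0.41²/2)·0.3333] / 0.2367 = [0.2877 + 0.0570] / 0.2367 = 1.4562 which rounds to 1.46
d₂ = d₁ − σ√T = 1.4562 − 0.2367 = 1.2195 which rounds to 1.22
exp(−rT) = exp(−0.087·0.3333) = 0.9714
N(−d₂) = N(-1.22) = 0.1112;  N(−d₁) = N(-1.46) = 0.0721
P = 120·0.9714·0.1112 − 160·0.0721 = 12.9624 − 11.5360 = 1.4264

$1.43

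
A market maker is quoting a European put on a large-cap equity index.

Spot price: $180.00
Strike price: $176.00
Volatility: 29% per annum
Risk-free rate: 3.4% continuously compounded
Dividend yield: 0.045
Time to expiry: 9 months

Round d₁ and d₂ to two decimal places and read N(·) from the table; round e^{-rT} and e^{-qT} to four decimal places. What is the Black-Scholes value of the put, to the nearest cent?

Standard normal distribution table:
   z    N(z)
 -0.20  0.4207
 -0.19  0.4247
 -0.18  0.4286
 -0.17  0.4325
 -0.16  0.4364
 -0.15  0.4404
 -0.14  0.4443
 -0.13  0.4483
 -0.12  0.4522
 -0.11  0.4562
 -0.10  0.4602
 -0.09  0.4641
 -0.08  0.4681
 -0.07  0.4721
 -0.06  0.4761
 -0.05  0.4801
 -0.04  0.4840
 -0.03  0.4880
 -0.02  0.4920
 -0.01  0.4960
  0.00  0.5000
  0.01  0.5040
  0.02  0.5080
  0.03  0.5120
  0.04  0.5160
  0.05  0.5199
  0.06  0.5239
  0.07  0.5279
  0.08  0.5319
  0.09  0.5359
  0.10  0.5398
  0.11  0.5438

σ√T = 0.29·√0.75 = 0.2511
d₁ = [ln(180/176) + (0.034 − 0.045 + 0.29²/2)·0.75] / 0.2511 = [0.0225 + 0.0233] / 0.2511 = 0.1822 → 0.18
d₂ = d₁ − σ√T = 0.1822 − 0.2511 = -0.0689 → -0.07
e^(−qT) = e^(−0.045·0.75) = 0.9668;  e^(−rT) = e^(−0.034·0.75) = 0.9748
P = 176·0.9748·N(0.07) − 180·0.9668·N(-0.18) = 176·0.9748·0.5279 − 180·0.9668·0.4286 = 90.5691 − 74.5867 = 15.9824

$15.98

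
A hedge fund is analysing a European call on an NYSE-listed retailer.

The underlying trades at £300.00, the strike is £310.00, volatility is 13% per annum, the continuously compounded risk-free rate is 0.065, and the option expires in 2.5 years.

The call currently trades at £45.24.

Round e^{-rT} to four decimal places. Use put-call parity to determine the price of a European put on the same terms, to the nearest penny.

e^(−rT) = e^(−0.065·2.5) = 0.8500
Put-call parity: C − P = S − K·e^(−rT) = 300 − 310·0.8500 = 300 − 263.5000 = 36.5000
P = C − (C − P) = 45.24 − (36.5000) = 8.7400

£8.74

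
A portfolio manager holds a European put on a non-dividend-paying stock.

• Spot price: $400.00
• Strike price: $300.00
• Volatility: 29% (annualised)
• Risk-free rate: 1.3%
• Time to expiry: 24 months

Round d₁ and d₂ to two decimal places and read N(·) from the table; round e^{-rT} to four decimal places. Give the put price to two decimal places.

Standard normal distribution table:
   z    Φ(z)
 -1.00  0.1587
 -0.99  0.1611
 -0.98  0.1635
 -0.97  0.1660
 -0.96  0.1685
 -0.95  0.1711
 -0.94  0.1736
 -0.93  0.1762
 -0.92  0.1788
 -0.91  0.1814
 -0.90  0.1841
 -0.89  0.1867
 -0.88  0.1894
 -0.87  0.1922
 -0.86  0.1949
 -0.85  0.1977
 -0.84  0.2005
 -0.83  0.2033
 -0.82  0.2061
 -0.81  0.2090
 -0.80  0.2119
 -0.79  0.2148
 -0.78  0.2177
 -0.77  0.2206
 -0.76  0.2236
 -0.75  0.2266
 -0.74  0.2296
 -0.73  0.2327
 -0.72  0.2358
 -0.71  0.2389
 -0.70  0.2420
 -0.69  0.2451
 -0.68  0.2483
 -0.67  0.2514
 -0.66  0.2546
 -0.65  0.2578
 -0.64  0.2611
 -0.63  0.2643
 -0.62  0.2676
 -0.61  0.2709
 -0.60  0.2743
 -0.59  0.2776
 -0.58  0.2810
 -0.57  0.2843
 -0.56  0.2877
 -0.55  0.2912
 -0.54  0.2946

$17.69

σ√T = 0.29·√2 = 0.4101
d₁ = [ln(400/300) + (0.013 + 0.29²/2)·2] / 0.4101 = [0.2877 + 0.1101] / 0.4101 = 0.9699 which rounds to 0.97
d₂ = d₁ − σ√T = 0.9699 − 0.4101 = 0.5598 which rounds to 0.56
e^(−rT) = e^(−0.013·2) = 0.9743
N(−d₂) = N(-0.56) = 0.2877;  N(−d₁) = N(-0.97) = 0.1660
P = 300·0.9743·0.2877 − 400·0.1660 = 84.0918 − 66.4000 = 17.6918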